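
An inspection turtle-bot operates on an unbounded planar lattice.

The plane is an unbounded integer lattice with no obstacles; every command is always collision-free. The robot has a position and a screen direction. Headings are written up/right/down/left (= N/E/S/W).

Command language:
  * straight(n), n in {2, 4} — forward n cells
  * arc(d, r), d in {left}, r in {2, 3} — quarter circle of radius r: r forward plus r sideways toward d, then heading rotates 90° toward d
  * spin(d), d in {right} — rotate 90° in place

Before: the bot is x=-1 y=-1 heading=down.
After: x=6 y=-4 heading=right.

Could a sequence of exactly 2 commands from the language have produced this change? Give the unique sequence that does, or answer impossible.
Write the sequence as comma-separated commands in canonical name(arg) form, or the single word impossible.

key: running straight(4) before arc(left, 3) would end elsewhere — order is forced
begin: x=-1 y=-1 heading=down
[1] after arc(left, 3): x=2 y=-4 heading=right
[2] after straight(4): x=6 y=-4 heading=right
all 25 alternatives checked — unique.

arc(left, 3), straight(4)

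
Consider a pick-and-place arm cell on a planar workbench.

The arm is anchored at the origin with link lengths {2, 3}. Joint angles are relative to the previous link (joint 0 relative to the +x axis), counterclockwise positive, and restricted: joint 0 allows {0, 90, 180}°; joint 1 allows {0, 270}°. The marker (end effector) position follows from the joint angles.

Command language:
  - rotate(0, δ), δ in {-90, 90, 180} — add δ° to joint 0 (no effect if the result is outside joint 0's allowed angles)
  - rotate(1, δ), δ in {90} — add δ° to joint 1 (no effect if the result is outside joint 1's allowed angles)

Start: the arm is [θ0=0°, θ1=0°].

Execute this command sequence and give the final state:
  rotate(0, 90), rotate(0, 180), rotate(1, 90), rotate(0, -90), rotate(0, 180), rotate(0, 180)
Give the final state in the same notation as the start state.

start: [θ0=0°, θ1=0°]
[1] after rotate(0, 90): [θ0=90°, θ1=0°]
[2] after rotate(0, 180): [θ0=90°, θ1=0°]
[3] after rotate(1, 90): [θ0=90°, θ1=0°]
[4] after rotate(0, -90): [θ0=0°, θ1=0°]
[5] after rotate(0, 180): [θ0=180°, θ1=0°]
[6] after rotate(0, 180): [θ0=0°, θ1=0°]

[θ0=0°, θ1=0°]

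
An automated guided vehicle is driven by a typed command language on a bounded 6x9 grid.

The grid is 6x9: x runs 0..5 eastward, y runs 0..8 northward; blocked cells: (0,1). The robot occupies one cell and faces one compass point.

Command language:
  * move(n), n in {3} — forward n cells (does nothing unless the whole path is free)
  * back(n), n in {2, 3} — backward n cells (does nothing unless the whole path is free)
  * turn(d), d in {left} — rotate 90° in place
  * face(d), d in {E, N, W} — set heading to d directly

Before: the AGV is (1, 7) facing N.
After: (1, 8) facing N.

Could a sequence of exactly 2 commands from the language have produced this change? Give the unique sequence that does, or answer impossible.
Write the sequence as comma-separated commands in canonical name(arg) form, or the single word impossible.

back(2), move(3)

key: heading stays N — no command in the sequence turns
from: (1, 7) facing N
t=1 back(2) ⇒ (1, 5) facing N
t=2 move(3) ⇒ (1, 8) facing N
no rival 2-sequence matches.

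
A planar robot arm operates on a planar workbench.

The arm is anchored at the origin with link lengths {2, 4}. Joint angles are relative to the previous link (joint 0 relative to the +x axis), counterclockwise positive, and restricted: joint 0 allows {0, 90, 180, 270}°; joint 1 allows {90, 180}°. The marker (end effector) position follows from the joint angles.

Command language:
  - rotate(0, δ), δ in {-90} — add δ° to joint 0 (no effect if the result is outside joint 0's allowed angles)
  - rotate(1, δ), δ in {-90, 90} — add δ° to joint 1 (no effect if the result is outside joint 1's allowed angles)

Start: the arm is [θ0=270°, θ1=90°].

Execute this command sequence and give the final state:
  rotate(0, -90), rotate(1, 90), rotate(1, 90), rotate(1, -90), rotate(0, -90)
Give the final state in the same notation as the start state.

[θ0=90°, θ1=90°]

from: [θ0=270°, θ1=90°]
t=1 rotate(0, -90) ⇒ [θ0=180°, θ1=90°]
t=2 rotate(1, 90) ⇒ [θ0=180°, θ1=180°]
t=3 rotate(1, 90) ⇒ [θ0=180°, θ1=180°]
t=4 rotate(1, -90) ⇒ [θ0=180°, θ1=90°]
t=5 rotate(0, -90) ⇒ [θ0=90°, θ1=90°]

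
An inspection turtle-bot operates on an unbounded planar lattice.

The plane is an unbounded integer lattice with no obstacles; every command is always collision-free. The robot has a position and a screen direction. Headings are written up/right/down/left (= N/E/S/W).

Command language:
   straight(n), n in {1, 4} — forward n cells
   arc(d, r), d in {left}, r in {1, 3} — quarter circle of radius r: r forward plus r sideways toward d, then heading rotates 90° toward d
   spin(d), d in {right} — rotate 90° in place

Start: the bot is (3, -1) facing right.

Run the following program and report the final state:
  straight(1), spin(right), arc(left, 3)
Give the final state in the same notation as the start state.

initial: (3, -1) facing right
step 1 (straight(1)): (4, -1) facing right
step 2 (spin(right)): (4, -1) facing down
step 3 (arc(left, 3)): (7, -4) facing right

(7, -4) facing right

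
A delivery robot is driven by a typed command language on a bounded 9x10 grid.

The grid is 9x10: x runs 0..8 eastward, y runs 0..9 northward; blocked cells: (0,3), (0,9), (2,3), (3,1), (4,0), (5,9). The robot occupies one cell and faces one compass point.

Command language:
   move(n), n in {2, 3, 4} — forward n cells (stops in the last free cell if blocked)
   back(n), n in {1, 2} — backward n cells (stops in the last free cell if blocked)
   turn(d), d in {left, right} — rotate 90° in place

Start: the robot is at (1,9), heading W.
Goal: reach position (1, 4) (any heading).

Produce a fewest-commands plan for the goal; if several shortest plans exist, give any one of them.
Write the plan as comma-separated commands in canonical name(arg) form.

initial: at (1,9), heading W
[1] after turn(left): at (1,9), heading S
[2] after move(3): at (1,6), heading S
[3] after move(2): at (1,4), heading S
no 2-step plan works, so 3 is optimal.

turn(left), move(3), move(2)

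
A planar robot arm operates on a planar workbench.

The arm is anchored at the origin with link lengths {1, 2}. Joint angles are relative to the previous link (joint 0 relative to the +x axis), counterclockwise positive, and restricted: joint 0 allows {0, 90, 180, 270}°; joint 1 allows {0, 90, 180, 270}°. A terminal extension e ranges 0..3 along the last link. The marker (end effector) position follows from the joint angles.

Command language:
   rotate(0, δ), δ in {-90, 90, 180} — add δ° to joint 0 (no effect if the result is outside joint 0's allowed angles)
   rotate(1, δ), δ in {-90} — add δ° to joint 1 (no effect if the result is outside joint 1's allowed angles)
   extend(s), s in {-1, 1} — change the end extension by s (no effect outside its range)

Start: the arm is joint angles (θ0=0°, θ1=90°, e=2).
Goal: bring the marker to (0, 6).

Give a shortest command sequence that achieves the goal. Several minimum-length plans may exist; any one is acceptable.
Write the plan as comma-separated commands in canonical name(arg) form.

rotate(0, 90), extend(1), rotate(1, -90)

begin: joint angles (θ0=0°, θ1=90°, e=2)
step 1 (rotate(0, 90)): joint angles (θ0=90°, θ1=90°, e=2)
step 2 (extend(1)): joint angles (θ0=90°, θ1=90°, e=3)
step 3 (rotate(1, -90)): joint angles (θ0=90°, θ1=0°, e=3)
nothing shorter than 3 reaches the goal.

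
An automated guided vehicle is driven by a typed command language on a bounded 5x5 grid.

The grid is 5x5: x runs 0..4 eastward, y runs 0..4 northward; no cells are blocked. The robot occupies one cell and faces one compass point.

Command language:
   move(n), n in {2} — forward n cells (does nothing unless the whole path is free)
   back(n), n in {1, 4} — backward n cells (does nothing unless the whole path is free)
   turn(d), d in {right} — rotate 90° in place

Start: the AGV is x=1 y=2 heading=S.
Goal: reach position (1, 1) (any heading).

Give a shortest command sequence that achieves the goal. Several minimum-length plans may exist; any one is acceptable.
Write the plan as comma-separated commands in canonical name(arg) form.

move(2), back(1)

t0: x=1 y=2 heading=S
1. move(2) → x=1 y=0 heading=S
2. back(1) → x=1 y=1 heading=S
minimal: 2 command(s), checked below 2.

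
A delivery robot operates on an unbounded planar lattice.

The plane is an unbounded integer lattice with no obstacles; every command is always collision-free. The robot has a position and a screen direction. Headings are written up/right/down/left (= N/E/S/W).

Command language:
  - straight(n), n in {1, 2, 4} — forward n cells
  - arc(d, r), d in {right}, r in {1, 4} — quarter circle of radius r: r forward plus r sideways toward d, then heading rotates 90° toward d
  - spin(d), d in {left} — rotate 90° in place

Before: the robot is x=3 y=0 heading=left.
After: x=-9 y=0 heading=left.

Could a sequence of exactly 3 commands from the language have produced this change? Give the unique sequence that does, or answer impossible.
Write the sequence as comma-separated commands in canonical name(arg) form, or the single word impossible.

straight(4), straight(4), straight(4)

key: still facing W at the end — nothing in the sequence rotates
start: x=3 y=0 heading=left
1. straight(4) → x=-1 y=0 heading=left
2. straight(4) → x=-5 y=0 heading=left
3. straight(4) → x=-9 y=0 heading=left
no other 3-command option fits: unique.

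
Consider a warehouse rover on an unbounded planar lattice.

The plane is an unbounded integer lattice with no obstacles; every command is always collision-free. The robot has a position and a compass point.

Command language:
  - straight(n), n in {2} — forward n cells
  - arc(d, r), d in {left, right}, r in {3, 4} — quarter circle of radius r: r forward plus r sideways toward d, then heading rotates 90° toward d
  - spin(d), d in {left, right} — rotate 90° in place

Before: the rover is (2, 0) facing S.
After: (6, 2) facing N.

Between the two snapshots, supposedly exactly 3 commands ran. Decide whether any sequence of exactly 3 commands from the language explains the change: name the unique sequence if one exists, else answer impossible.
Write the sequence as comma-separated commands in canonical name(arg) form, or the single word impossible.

key: position moved to (6,2) AND the heading swung to N — translation plus rotation needed
from: (2, 0) facing S
[1] after straight(2): (2, -2) facing S
[2] after spin(left): (2, -2) facing E
[3] after arc(left, 4): (6, 2) facing N
no rival 3-sequence matches.

straight(2), spin(left), arc(left, 4)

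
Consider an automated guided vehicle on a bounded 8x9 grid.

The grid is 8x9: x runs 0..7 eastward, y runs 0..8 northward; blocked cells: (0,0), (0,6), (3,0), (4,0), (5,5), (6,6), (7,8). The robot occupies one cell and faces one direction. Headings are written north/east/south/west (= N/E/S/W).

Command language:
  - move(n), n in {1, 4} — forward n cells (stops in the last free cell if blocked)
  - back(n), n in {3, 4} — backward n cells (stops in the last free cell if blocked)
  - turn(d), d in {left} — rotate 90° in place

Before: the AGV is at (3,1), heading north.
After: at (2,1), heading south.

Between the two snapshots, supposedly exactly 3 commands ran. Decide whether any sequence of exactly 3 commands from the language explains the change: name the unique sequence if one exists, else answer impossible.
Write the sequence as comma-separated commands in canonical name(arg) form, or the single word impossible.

key: cell and facing (now S) both changed — the 3 commands mix motion and turning
from: at (3,1), heading north
[1] after turn(left): at (3,1), heading west
[2] after move(1): at (2,1), heading west
[3] after turn(left): at (2,1), heading south
uniquely the one of 125 3-step routes that fits.

turn(left), move(1), turn(left)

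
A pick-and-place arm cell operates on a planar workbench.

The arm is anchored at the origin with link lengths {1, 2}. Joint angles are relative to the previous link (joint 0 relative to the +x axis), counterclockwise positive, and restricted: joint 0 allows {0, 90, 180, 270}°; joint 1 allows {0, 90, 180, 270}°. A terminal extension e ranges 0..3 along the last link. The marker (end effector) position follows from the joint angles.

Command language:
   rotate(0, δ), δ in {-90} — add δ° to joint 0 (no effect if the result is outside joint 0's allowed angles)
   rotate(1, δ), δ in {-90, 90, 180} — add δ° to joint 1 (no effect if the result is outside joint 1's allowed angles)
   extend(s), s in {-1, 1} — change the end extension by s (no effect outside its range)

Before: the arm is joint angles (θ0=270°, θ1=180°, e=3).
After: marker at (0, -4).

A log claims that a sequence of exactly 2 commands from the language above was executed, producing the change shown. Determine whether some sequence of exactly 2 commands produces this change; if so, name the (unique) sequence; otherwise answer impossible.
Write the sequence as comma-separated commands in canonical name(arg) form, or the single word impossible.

start: joint angles (θ0=270°, θ1=180°, e=3)
1. rotate(0, -90) → joint angles (θ0=180°, θ1=180°, e=3)
2. rotate(0, -90) → joint angles (θ0=90°, θ1=180°, e=3)
no rival 2-sequence matches.

rotate(0, -90), rotate(0, -90)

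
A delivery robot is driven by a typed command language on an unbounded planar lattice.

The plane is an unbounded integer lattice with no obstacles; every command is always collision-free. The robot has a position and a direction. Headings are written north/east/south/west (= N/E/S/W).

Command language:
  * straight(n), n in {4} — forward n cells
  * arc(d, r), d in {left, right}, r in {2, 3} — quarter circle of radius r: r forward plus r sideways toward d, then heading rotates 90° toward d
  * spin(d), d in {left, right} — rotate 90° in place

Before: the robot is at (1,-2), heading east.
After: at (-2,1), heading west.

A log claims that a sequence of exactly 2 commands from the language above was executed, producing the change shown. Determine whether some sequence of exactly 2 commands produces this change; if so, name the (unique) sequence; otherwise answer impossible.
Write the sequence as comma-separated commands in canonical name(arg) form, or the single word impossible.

spin(left), arc(left, 3)

key: cell and facing (now W) both changed — the 2 commands mix motion and turning
t0: at (1,-2), heading east
t=1 spin(left) ⇒ at (1,-2), heading north
t=2 arc(left, 3) ⇒ at (-2,1), heading west
no other 2-command option fits: unique.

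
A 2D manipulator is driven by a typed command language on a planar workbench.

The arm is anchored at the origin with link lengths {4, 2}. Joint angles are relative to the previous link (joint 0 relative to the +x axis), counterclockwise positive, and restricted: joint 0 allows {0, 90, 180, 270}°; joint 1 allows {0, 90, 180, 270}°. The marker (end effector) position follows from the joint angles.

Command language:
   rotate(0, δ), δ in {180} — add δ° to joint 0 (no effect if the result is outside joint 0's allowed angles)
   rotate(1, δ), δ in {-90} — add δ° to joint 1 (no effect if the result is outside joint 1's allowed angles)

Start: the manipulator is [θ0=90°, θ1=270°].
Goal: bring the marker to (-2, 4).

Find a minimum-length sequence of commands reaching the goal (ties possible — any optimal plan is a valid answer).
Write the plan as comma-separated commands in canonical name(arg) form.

start: [θ0=90°, θ1=270°]
t=1 rotate(1, -90) ⇒ [θ0=90°, θ1=180°]
t=2 rotate(1, -90) ⇒ [θ0=90°, θ1=90°]
no 1-step plan works, so 2 is optimal.

rotate(1, -90), rotate(1, -90)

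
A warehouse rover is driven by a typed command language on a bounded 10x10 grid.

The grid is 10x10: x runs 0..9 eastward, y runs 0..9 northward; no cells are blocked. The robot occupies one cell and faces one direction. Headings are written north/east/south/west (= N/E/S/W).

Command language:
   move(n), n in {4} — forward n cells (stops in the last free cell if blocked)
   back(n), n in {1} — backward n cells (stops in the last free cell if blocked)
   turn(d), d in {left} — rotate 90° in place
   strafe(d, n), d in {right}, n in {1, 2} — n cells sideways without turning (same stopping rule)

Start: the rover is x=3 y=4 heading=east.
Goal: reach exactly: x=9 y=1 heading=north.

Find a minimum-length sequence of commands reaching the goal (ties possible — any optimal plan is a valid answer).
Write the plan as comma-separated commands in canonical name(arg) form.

strafe(right, 1), strafe(right, 2), move(4), turn(left), strafe(right, 2)

t0: x=3 y=4 heading=east
[1] after strafe(right, 1): x=3 y=3 heading=east
[2] after strafe(right, 2): x=3 y=1 heading=east
[3] after move(4): x=7 y=1 heading=east
[4] after turn(left): x=7 y=1 heading=north
[5] after strafe(right, 2): x=9 y=1 heading=north
minimal: 5 command(s), checked below 5.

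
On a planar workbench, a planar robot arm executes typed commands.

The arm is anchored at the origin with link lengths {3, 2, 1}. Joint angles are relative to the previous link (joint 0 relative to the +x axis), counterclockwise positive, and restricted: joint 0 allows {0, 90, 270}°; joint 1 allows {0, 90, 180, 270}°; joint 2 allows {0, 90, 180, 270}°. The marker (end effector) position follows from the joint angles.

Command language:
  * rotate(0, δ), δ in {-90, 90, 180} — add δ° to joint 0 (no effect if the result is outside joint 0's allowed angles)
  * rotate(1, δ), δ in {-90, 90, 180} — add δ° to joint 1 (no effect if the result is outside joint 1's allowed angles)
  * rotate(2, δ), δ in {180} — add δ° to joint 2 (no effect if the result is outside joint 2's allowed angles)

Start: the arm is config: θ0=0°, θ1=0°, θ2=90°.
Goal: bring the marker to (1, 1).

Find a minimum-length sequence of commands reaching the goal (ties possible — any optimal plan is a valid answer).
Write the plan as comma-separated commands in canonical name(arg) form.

rotate(1, 180), rotate(0, 90)

t0: config: θ0=0°, θ1=0°, θ2=90°
t=1 rotate(1, 180) ⇒ config: θ0=0°, θ1=180°, θ2=90°
t=2 rotate(0, 90) ⇒ config: θ0=90°, θ1=180°, θ2=90°
minimal: 2 command(s), checked below 2.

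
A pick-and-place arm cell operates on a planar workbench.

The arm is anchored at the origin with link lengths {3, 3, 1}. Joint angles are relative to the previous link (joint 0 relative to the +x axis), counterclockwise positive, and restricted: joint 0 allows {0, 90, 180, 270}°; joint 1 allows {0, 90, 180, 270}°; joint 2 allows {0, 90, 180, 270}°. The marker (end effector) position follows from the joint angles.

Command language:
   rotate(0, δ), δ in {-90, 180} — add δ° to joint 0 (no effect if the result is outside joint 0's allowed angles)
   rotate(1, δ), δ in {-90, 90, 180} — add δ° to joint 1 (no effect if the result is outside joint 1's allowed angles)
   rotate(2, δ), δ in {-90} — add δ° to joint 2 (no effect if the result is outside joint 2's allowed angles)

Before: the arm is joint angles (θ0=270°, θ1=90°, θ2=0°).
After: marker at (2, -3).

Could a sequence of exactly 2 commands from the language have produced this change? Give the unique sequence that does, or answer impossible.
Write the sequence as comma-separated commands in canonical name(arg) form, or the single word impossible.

initial: joint angles (θ0=270°, θ1=90°, θ2=0°)
[1] after rotate(2, -90): joint angles (θ0=270°, θ1=90°, θ2=270°)
[2] after rotate(2, -90): joint angles (θ0=270°, θ1=90°, θ2=180°)
no rival 2-sequence matches.

rotate(2, -90), rotate(2, -90)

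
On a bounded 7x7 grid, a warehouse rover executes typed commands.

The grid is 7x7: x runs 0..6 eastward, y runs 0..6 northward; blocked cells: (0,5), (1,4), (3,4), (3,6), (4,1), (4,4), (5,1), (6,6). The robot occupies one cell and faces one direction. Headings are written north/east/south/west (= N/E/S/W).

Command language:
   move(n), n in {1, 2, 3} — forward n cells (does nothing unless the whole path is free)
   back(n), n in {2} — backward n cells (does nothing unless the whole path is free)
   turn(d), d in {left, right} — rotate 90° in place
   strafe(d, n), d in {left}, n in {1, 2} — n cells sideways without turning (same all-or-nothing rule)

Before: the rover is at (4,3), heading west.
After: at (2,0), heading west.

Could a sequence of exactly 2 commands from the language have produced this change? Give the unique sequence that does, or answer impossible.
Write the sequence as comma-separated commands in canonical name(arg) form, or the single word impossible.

every 2-command combo misses the target.

impossible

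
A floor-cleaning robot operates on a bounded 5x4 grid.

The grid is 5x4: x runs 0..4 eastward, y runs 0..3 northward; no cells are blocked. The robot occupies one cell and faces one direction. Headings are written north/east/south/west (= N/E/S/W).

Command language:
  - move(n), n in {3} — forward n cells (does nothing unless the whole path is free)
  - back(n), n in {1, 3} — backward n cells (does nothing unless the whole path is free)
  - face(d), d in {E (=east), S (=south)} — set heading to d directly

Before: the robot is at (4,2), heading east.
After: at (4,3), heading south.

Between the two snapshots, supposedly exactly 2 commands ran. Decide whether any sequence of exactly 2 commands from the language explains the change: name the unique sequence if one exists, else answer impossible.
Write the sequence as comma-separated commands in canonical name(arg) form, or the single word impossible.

key: cell and facing (now S) both changed — the 2 commands mix motion and turning
start: at (4,2), heading east
t=1 face(S) ⇒ at (4,2), heading south
t=2 back(1) ⇒ at (4,3), heading south
uniquely the one of 25 2-step routes that fits.

face(S), back(1)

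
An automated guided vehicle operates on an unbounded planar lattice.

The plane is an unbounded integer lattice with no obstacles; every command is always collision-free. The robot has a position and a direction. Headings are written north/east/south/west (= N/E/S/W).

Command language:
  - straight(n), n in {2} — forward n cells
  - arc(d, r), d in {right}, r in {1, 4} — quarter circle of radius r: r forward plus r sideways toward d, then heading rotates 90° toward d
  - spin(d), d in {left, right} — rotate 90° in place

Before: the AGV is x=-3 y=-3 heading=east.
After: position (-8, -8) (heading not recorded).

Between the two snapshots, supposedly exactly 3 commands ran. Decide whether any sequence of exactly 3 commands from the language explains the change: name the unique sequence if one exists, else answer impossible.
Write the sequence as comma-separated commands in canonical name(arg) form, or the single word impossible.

key: running straight(2) before arc(right, 1) would end elsewhere — order is forced
initial: x=-3 y=-3 heading=east
[1] after arc(right, 1): x=-2 y=-4 heading=south
[2] after arc(right, 4): x=-6 y=-8 heading=west
[3] after straight(2): x=-8 y=-8 heading=west
no rival 3-sequence matches.

arc(right, 1), arc(right, 4), straight(2)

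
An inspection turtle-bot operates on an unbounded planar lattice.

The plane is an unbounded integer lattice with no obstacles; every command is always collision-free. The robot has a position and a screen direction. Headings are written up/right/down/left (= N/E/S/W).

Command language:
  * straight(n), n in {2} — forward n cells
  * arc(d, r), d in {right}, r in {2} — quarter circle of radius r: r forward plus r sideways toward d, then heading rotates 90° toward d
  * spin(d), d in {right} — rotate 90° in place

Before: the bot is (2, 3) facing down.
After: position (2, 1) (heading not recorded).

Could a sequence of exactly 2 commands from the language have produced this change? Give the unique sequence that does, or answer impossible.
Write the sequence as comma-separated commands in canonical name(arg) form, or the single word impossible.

straight(2), spin(right)

key: order matters: swapping straight(2) and spin(right) lands elsewhere
t0: (2, 3) facing down
step 1 (straight(2)): (2, 1) facing down
step 2 (spin(right)): (2, 1) facing left
no rival 2-sequence matches.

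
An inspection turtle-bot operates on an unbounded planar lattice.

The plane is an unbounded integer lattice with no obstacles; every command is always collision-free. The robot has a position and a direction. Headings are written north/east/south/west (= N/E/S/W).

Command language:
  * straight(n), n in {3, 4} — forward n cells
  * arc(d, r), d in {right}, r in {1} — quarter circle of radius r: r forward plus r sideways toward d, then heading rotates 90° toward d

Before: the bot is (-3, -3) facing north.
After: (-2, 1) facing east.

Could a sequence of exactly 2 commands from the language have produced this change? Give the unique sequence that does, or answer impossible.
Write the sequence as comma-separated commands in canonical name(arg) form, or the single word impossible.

key: position moved to (-2,1) AND the heading swung to E — translation plus rotation needed
initial: (-3, -3) facing north
step 1 (straight(3)): (-3, 0) facing north
step 2 (arc(right, 1)): (-2, 1) facing east
no rival 2-sequence matches.

straight(3), arc(right, 1)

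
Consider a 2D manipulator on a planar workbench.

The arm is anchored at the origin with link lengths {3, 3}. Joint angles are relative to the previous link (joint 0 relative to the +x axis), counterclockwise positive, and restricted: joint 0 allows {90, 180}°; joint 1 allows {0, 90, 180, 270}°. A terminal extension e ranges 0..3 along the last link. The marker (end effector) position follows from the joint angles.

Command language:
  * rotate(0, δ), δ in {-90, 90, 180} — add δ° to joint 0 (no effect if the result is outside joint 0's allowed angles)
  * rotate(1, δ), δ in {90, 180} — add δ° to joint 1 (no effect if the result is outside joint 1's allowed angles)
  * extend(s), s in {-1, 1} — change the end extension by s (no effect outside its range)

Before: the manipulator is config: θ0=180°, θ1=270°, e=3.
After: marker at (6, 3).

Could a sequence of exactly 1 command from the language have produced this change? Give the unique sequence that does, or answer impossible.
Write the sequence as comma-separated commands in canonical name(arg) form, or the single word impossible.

rotate(0, -90)

begin: config: θ0=180°, θ1=270°, e=3
[1] after rotate(0, -90): config: θ0=90°, θ1=270°, e=3
no rival 1-sequence matches.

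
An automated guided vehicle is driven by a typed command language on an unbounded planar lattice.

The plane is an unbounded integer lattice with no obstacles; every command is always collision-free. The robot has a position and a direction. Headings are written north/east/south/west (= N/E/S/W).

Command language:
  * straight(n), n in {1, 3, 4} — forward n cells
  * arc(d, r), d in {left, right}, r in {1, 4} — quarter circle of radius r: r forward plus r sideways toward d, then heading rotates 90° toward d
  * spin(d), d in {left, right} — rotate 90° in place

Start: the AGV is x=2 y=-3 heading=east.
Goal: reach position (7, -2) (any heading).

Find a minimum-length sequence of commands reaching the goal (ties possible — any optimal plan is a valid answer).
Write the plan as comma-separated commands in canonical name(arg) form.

straight(4), arc(left, 1)

start: x=2 y=-3 heading=east
step 1 (straight(4)): x=6 y=-3 heading=east
step 2 (arc(left, 1)): x=7 y=-2 heading=north
shorter routes all fall short; 2 is best.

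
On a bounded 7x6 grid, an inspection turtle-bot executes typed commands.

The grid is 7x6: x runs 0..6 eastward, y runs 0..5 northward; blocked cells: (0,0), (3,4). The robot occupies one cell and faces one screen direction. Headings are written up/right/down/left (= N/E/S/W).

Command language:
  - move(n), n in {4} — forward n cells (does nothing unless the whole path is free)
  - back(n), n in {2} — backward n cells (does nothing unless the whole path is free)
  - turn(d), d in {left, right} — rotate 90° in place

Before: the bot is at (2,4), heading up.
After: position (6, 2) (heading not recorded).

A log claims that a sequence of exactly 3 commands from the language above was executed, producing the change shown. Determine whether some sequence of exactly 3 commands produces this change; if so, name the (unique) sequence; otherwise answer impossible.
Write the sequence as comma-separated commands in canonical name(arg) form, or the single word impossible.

back(2), turn(right), move(4)

key: order matters: swapping back(2) and move(4) lands elsewhere
from: at (2,4), heading up
1. back(2) → at (2,2), heading up
2. turn(right) → at (2,2), heading right
3. move(4) → at (6,2), heading right
all 64 alternatives checked — unique.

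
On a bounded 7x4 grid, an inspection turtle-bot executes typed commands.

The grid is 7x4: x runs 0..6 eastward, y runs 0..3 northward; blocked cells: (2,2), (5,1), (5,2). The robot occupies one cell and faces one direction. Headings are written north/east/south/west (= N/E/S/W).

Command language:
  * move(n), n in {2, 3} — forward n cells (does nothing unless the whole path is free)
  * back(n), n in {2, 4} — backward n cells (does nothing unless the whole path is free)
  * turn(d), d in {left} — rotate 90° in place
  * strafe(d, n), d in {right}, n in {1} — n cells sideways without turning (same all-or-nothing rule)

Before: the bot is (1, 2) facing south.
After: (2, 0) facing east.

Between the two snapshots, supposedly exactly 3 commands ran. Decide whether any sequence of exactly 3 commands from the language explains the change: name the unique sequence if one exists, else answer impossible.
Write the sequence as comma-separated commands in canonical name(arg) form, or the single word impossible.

all 216 sequences checked — none match.

impossible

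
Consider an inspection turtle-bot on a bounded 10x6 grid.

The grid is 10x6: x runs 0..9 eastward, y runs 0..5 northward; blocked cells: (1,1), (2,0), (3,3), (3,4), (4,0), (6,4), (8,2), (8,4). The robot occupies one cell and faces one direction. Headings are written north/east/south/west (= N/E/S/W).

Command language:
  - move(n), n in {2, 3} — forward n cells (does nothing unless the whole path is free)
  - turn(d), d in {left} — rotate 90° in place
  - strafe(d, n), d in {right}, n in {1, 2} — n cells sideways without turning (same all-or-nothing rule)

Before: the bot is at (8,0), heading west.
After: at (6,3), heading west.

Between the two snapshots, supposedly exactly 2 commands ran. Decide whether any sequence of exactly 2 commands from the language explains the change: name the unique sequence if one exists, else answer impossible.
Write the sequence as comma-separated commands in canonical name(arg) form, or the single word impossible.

impossible

no 2-step route produces this change.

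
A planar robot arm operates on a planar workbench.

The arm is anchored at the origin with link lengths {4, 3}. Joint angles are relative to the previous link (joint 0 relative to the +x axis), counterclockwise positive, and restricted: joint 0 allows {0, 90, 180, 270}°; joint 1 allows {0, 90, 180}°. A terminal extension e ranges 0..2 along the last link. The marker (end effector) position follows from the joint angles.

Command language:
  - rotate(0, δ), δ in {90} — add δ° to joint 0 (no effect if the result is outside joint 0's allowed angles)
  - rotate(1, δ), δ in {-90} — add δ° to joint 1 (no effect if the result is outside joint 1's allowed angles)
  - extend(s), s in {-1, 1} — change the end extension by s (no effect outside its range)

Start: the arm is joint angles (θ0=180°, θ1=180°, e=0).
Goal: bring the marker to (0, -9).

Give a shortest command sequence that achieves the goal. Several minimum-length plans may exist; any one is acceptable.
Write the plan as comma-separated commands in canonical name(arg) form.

rotate(0, 90), rotate(1, -90), rotate(1, -90), extend(1), extend(1)

start: joint angles (θ0=180°, θ1=180°, e=0)
step 1 (rotate(0, 90)): joint angles (θ0=270°, θ1=180°, e=0)
step 2 (rotate(1, -90)): joint angles (θ0=270°, θ1=90°, e=0)
step 3 (rotate(1, -90)): joint angles (θ0=270°, θ1=0°, e=0)
step 4 (extend(1)): joint angles (θ0=270°, θ1=0°, e=1)
step 5 (extend(1)): joint angles (θ0=270°, θ1=0°, e=2)
nothing shorter than 5 reaches the goal.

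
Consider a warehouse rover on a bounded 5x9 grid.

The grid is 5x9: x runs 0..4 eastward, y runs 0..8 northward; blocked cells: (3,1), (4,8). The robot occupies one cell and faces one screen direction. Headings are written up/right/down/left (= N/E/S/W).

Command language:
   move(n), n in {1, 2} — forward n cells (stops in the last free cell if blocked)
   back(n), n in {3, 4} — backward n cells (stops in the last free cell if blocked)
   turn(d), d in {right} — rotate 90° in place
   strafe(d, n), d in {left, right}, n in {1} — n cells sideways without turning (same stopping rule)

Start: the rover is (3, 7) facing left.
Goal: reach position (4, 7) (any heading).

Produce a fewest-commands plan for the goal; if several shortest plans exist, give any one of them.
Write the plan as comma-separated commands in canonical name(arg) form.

begin: (3, 7) facing left
[1] after back(3): (4, 7) facing left
no 0-step plan works, so 1 is optimal.

back(3)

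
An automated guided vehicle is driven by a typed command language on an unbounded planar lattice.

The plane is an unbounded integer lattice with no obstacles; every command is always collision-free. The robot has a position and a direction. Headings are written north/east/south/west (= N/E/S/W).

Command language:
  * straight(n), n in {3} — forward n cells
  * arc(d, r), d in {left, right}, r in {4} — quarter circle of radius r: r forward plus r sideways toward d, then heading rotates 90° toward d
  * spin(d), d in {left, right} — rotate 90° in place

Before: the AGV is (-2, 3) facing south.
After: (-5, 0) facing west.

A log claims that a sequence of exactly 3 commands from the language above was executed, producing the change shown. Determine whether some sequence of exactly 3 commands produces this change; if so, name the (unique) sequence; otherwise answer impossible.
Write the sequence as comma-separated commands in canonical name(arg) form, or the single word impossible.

straight(3), spin(right), straight(3)

key: cell and facing (now W) both changed — the 3 commands mix motion and turning
from: (-2, 3) facing south
step 1 (straight(3)): (-2, 0) facing south
step 2 (spin(right)): (-2, 0) facing west
step 3 (straight(3)): (-5, 0) facing west
no rival 3-sequence matches.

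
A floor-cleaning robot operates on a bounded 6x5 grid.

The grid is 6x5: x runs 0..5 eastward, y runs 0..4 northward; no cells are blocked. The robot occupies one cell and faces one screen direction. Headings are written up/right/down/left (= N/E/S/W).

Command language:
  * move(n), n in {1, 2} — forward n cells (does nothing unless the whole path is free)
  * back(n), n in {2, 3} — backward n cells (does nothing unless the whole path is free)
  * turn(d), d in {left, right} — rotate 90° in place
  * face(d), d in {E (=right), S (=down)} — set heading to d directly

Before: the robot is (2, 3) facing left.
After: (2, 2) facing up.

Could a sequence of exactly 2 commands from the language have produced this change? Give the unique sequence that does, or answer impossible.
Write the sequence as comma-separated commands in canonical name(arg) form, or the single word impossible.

impossible

no 2-step route produces this change.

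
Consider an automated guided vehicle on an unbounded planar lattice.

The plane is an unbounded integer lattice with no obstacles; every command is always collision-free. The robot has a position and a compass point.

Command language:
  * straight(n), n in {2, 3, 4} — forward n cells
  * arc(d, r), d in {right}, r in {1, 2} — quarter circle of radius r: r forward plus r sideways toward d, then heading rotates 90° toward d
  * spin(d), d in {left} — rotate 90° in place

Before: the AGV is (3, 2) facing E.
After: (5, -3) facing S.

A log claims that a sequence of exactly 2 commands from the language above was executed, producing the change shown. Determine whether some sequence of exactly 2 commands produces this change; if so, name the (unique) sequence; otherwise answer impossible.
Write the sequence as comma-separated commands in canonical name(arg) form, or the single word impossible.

key: running straight(3) before arc(right, 2) would end elsewhere — order is forced
t0: (3, 2) facing E
[1] after arc(right, 2): (5, 0) facing S
[2] after straight(3): (5, -3) facing S
all 36 alternatives checked — unique.

arc(right, 2), straight(3)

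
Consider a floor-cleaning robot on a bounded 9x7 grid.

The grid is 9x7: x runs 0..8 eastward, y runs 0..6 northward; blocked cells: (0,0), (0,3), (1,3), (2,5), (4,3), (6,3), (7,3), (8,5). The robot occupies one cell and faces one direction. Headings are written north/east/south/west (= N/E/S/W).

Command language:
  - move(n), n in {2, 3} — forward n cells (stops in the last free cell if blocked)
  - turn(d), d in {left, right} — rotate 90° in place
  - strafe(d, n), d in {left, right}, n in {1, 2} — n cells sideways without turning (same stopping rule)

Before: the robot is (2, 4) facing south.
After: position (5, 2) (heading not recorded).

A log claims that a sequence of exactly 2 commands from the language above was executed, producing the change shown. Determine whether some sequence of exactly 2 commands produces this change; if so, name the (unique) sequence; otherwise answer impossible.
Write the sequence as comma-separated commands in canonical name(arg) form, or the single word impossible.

checked all 2-command options: none fits.

impossible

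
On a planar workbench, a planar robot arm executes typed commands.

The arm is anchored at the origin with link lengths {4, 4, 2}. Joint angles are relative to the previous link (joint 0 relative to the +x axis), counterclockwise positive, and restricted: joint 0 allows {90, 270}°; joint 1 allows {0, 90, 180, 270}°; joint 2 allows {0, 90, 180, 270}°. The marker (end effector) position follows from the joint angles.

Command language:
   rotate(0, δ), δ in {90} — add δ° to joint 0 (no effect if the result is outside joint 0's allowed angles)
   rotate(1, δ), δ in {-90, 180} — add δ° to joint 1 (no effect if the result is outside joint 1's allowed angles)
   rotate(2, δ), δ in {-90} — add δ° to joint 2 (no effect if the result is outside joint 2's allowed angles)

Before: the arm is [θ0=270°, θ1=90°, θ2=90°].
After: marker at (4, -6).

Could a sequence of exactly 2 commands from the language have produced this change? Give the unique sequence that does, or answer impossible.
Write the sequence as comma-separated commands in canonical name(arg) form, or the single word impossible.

rotate(2, -90), rotate(2, -90)

t0: [θ0=270°, θ1=90°, θ2=90°]
t=1 rotate(2, -90) ⇒ [θ0=270°, θ1=90°, θ2=0°]
t=2 rotate(2, -90) ⇒ [θ0=270°, θ1=90°, θ2=270°]
all 16 alternatives checked — unique.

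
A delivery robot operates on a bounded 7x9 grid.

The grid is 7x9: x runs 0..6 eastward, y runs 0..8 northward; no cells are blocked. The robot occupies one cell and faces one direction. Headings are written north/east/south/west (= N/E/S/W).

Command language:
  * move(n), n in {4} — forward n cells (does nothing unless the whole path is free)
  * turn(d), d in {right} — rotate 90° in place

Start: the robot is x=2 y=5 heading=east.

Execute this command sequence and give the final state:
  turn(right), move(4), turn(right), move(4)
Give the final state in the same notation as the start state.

initial: x=2 y=5 heading=east
step 1 (turn(right)): x=2 y=5 heading=south
step 2 (move(4)): x=2 y=1 heading=south
step 3 (turn(right)): x=2 y=1 heading=west
step 4 (move(4)): x=2 y=1 heading=west

x=2 y=1 heading=west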